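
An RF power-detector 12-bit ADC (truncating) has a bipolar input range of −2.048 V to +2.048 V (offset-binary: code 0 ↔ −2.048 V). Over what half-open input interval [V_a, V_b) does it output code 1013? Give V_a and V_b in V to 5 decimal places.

LSB = 4.096/2^12 = 1.000 mV.
V_a = V_low + 1013·LSB = -1.035 V; V_b = V_low + 1014·LSB = -1.034 V.

[-1.03500 V, -1.03400 V)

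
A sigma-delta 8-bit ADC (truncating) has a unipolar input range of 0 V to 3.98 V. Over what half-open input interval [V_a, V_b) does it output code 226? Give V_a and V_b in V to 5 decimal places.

LSB = 3.98/2^8 = 15.547 mV.
V_a = V_low + 226·LSB = 3.51359 V; V_b = V_low + 227·LSB = 3.52914 V.

[3.51359 V, 3.52914 V)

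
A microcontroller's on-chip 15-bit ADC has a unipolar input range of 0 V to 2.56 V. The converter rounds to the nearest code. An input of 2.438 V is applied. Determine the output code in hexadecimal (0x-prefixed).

Full-scale span = 2.56 V; LSB = 2.56/2^15 = 78.12 µV.
(V_in − V_low)/LSB = (2.438 − 0) / 7.8125e-05 = 31206.400.
So the output code is 31206.
In hexadecimal (0x-prefixed): 0x79E6.

code 0x79E6 (decimal 31206)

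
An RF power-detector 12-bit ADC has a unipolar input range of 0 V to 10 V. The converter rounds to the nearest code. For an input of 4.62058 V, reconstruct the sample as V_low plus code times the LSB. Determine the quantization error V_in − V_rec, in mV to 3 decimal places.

-1.002 mV

One LSB is 10 V / 4096 = 2.441 mV.
(V_in − V_low)/LSB = (4.62058 − 0)/0.00244141 = 1892.5896 → code 1893 (round).
Reconstructed: 4.621582 V.
V_in − V_rec = -0.00100203 V = -1.002 mV.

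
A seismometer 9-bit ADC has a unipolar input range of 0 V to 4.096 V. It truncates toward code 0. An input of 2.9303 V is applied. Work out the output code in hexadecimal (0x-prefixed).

With 512 levels over 4.096 V, one step is 8.000 mV.
(2.9303 − 0) / 0.008 = 366.288 LSBs.
⌊·⌋(366.288) = 366.
In hexadecimal (0x-prefixed): 0x16E.

code 0x16E (decimal 366)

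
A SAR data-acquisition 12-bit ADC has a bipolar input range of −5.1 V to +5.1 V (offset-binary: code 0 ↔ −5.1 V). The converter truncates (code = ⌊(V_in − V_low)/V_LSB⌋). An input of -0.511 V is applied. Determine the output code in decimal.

code 1842

LSB = 10.2 V / 4096 = 2.490 mV.
(-0.511 − (−5.1)) / 0.00249023 = 1842.798 LSBs.
So the output code is 1842.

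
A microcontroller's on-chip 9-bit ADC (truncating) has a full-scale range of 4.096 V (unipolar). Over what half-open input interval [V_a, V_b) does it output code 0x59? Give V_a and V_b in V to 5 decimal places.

LSB = 4.096/2^9 = 8.000 mV.
Code 0x59 = 89 decimal.
V_a = V_low + 89·LSB = 0.712 V; V_b = V_low + 90·LSB = 0.72 V.

[0.71200 V, 0.72000 V)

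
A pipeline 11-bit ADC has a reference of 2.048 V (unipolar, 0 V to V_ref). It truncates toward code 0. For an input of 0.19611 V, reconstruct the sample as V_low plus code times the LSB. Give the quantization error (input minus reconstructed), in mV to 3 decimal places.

Step size: 2.048 V ÷ 2^11 = 1.000 mV.
(0.19611 − 0)/0.001 = 196.1100; ⌊·⌋ gives code 196.
Reconstructed: 0.196 V.
V_in − V_rec = 0.00011 V = 0.110 mV.

0.110 mV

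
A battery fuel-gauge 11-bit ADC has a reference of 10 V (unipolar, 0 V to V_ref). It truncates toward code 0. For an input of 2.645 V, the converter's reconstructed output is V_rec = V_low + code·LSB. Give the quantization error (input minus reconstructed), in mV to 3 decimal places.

3.398 mV

LSB = 10/2^11 = 4.883 mV.
Scaled input = 541.6960 LSBs, so code = 541.
Reconstructed: 2.6416016 V.
Difference: 0.00339844 V → 3.398 mV.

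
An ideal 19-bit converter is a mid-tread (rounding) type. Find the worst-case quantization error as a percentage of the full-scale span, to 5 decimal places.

Rounding → worst-case error = ½ LSB = V_FS/2^20, so 100/1048576 = 9.53674e-05 % of full scale.

0.00010 %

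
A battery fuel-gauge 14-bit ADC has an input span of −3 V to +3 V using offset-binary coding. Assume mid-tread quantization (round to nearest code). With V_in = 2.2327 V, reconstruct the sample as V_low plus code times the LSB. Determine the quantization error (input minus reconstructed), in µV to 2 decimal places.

-88.09 µV

Step size: 6 V ÷ 2^14 = 366.21 µV.
(V_in − V_low)/LSB = (2.2327 − (−3))/0.000366211 = 14288.7595 → code 14289 (round).
Reconstructed: 2.2327881 V.
Error = 2.2327 − 2.2327881 = -8.80859e-05 V = -88.09 µV.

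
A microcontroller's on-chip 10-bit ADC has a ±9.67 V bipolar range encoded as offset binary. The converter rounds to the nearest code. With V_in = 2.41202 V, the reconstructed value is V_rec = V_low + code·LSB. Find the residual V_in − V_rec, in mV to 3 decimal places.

Step size: 19.34 V ÷ 2^10 = 18.887 mV.
(V_in − V_low)/LSB = (2.41202 − (−9.67))/0.0188867 = 639.7098 → code 640 (round).
Code 640 maps back to (−9.67) + 640×0.0188867 V = 2.4175 V.
Error = 2.41202 − 2.4175 = -0.00548 V = -5.480 mV.

-5.480 mV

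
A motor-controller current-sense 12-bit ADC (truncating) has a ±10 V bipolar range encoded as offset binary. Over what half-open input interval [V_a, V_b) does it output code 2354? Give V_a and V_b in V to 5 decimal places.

[1.49414 V, 1.49902 V)

LSB = 20/2^12 = 4.883 mV.
V_a = V_low + 2354·LSB = 1.49414 V; V_b = V_low + 2355·LSB = 1.49902 V.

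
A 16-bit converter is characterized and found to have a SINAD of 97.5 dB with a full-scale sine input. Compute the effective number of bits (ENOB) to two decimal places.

ENOB = (SINAD − 1.76) / 6.02 = (97.5 − 1.76)/6.02 = 15.904.

15.90 bits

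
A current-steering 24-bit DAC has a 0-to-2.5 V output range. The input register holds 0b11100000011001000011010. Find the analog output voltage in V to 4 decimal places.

1.0957 V

LSB = 2.5 V / 2^24 = 0.15 µV.
Code 0b11100000011001000011010 = 7352858 decimal.
V_out = 0 + 7352858 × 1.49012e-07 V = 1.09566 V.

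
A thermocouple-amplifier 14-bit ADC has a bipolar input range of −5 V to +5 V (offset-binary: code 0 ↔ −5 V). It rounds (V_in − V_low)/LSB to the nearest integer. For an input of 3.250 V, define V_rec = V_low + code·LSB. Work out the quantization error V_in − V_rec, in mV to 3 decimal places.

-0.122 mV

Step size: 10 V ÷ 2^14 = 0.610 mV.
(V_in − V_low)/LSB = (3.250 − (−5))/0.000610352 = 13516.8000 → code 13517 (round).
V_rec = (−5) + 13517·0.000610352 = 3.2501221 V.
V_in − V_rec = -0.00012207 V = -0.122 mV.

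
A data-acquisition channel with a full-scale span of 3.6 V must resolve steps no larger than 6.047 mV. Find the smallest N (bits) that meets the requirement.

Number of steps required ≥ 3.6 V / 6.047 mV = 595.34.
Need 2^N ≥ 595.34; 2^9 = 512, 2^10 = 1024.
Minimum N = 10.

10 bits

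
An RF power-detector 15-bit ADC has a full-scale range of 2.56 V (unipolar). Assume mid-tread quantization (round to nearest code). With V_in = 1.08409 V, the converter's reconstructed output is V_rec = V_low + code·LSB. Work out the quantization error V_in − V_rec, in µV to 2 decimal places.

LSB = 2.56/2^15 = 78.12 µV.
(V_in − V_low)/LSB = (1.08409 − 0)/7.8125e-05 = 13876.3520 → code 13876 (round).
V_rec = 0 + 13876·7.8125e-05 = 1.0840625 V.
Error = 1.08409 − 1.0840625 = 2.75e-05 V = 27.50 µV.

27.50 µV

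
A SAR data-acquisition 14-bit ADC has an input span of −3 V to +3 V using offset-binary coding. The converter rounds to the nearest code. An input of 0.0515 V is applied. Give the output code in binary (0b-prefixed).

code 0b10000010001101 (decimal 8333)

With 16384 levels over 6 V, one step is 366.21 µV.
(0.0515 − (−3)) / 0.000366211 = 8332.629 LSBs.
round(8332.629) = 8333.
In binary (0b-prefixed): 0b10000010001101.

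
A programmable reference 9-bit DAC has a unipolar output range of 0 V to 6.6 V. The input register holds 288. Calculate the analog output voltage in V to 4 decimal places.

3.7125 V

LSB = 6.6 V / 2^9 = 12.891 mV.
V_out = 0 + 288 × 0.0128906 V = 3.7125 V.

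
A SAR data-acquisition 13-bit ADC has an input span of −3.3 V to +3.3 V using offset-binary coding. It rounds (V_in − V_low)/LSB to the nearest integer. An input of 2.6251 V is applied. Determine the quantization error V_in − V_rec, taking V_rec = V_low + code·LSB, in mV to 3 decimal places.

LSB = 6.6/2^13 = 0.806 mV.
Scaled input = 7354.3059 LSBs, so code = 7354.
V_rec = (−3.3) + 7354·0.000805664 = 2.6248535 V.
V_in − V_rec = 0.000246484 V = 0.246 mV.

0.246 mV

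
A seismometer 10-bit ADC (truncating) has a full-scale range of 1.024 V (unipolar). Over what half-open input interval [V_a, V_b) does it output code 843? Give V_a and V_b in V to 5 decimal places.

[0.84300 V, 0.84400 V)

LSB = 1.024/2^10 = 1.000 mV.
V_a = V_low + 843·LSB = 0.843 V; V_b = V_low + 844·LSB = 0.844 V.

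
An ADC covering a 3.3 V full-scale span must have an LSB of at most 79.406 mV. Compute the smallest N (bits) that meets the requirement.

Number of steps required ≥ 3.3 V / 79.406 mV = 41.56.
Need 2^N ≥ 41.56; 2^5 = 32, 2^6 = 64.
Minimum N = 6.

6 bits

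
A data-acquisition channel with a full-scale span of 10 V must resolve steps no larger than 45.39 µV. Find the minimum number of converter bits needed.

18 bits

Number of steps required ≥ 10 V / 45.39 µV = 220312.84.
Need 2^N ≥ 220312.84; 2^17 = 131072, 2^18 = 262144.
Minimum N = 18.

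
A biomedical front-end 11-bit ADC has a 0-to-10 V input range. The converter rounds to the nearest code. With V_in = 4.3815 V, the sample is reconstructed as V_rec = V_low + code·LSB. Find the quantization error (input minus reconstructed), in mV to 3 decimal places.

1.617 mV

LSB = 10/2^11 = 4.883 mV.
(4.3815 − 0)/0.00488281 = 897.3312; round gives code 897.
Code 897 maps back to 0 + 897×0.00488281 V = 4.3798828 V.
Error = 4.3815 − 4.3798828 = 0.00161719 V = 1.617 mV.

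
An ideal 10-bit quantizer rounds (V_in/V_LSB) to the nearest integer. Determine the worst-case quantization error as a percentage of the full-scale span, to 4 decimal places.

0.0488 %

Rounding → worst-case error = ½ LSB = V_FS/2^11, so 100/2048 = 0.0488281 % of full scale.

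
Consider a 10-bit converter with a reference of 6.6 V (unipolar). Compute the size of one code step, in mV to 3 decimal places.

Full-scale span = 6.6 V.
LSB = 6.6 / 2^10 = 6.6 / 1024 = 0.00644531 V = 6.445 mV.

6.445 mV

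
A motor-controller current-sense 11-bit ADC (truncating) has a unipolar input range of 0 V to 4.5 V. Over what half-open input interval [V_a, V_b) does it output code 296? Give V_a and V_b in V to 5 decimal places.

LSB = 4.5/2^11 = 2.197 mV.
V_a = V_low + 296·LSB = 0.650391 V; V_b = V_low + 297·LSB = 0.652588 V.

[0.65039 V, 0.65259 V)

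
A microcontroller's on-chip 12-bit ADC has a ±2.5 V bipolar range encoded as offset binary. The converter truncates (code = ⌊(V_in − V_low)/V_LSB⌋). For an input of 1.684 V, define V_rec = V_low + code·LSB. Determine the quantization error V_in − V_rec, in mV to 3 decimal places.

Step size: 5 V ÷ 2^12 = 1.221 mV.
(V_in − V_low)/LSB = (1.684 − (−2.5))/0.0012207 = 3427.5328 → code 3427 (floor).
Reconstructed: 1.6833496 V.
Error = 1.684 − 1.6833496 = 0.000650391 V = 0.650 mV.

0.650 mV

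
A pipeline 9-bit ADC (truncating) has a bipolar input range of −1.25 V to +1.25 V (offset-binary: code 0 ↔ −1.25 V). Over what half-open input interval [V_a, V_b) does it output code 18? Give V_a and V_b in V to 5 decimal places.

[-1.16211 V, -1.15723 V)

LSB = 2.5/2^9 = 4.883 mV.
V_a = V_low + 18·LSB = -1.16211 V; V_b = V_low + 19·LSB = -1.15723 V.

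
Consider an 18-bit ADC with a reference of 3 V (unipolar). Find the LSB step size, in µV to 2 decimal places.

Full-scale span = 3 V.
LSB = 3 / 2^18 = 3 / 262144 = 1.14441e-05 V = 11.44 µV.

11.44 µV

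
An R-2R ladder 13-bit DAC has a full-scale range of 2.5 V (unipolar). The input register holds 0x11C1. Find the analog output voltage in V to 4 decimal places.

LSB = 2.5 V / 2^13 = 305.18 µV.
Code 0x11C1 = 4545 decimal.
V_out = 0 + 4545 × 0.000305176 V = 1.38702 V.

1.3870 V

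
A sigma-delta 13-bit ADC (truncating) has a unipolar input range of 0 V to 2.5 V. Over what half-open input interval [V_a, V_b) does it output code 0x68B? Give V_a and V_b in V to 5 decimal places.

[0.51117 V, 0.51147 V)

LSB = 2.5/2^13 = 305.18 µV.
Code 0x68B = 1675 decimal.
V_a = V_low + 1675·LSB = 0.511169 V; V_b = V_low + 1676·LSB = 0.511475 V.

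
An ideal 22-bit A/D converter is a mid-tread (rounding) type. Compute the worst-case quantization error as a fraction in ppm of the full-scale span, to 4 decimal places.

0.1192 ppm

Rounding → worst-case error = ½ LSB = V_FS/2^23, so 1e+06/8388608 = 0.119209 ppm of full scale.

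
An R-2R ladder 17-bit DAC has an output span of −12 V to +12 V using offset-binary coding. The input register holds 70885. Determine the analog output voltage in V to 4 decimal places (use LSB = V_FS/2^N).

LSB = 24 V / 2^17 = 183.11 µV.
V_out = (−12) + 70885 × 0.000183105 V = 0.979431 V.

0.9794 V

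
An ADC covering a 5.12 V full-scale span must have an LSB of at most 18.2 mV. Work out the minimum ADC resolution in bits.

Number of steps required ≥ 5.12 V / 18.2 mV = 281.32.
Need 2^N ≥ 281.32; 2^8 = 256, 2^9 = 512.
Minimum N = 9.

9 bits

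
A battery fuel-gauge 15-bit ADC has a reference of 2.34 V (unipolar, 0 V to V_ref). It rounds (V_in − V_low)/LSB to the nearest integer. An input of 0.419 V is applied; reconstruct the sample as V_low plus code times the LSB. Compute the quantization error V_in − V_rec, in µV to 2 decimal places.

Step size: 2.34 V ÷ 2^15 = 71.41 µV.
(0.419 − 0)/7.14111e-05 = 5867.4325; round gives code 5867.
Code 5867 maps back to 0 + 5867×7.14111e-05 V = 0.41896912 V.
V_in − V_rec = 3.08838e-05 V = 30.88 µV.

30.88 µV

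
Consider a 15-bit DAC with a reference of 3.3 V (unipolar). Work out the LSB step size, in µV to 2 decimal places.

100.71 µV

Full-scale span = 3.3 V.
LSB = 3.3 / 2^15 = 3.3 / 32768 = 0.000100708 V = 100.71 µV.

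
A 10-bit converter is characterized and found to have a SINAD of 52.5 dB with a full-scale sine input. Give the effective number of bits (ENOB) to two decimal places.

8.43 bits

ENOB = (SINAD − 1.76) / 6.02 = (52.5 − 1.76)/6.02 = 8.429.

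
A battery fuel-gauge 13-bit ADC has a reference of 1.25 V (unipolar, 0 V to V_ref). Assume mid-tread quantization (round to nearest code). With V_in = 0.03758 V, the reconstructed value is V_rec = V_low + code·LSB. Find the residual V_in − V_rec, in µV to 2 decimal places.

LSB = 1.25/2^13 = 152.59 µV.
(V_in − V_low)/LSB = (0.03758 − 0)/0.000152588 = 246.2843 → code 246 (round).
Code 246 maps back to 0 + 246×0.000152588 V = 0.037536621 V.
Error = 0.03758 − 0.037536621 = 4.33789e-05 V = 43.38 µV.

43.38 µV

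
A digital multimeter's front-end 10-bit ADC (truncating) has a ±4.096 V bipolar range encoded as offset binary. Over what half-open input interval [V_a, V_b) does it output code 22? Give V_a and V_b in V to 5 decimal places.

LSB = 8.192/2^10 = 8.000 mV.
V_a = V_low + 22·LSB = -3.92 V; V_b = V_low + 23·LSB = -3.912 V.

[-3.92000 V, -3.91200 V)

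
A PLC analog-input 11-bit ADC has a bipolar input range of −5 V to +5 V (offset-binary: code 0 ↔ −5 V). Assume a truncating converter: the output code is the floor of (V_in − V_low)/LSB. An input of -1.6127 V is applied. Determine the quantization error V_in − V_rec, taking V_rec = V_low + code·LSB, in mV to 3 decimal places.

One LSB is 10 V / 2048 = 4.883 mV.
(-1.6127 − (−5))/0.00488281 = 693.7190; ⌊·⌋ gives code 693.
V_rec = (−5) + 693·0.00488281 = -1.6162109 V.
V_in − V_rec = 0.00351094 V = 3.511 mV.

3.511 mV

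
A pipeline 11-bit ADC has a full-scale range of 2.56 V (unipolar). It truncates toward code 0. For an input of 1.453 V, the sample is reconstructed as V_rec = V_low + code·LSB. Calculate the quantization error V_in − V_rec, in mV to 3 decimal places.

Step size: 2.56 V ÷ 2^11 = 1.250 mV.
Scaled input = 1162.4000 LSBs, so code = 1162.
V_rec = 0 + 1162·0.00125 = 1.4525 V.
Difference: 0.0005 V → 0.500 mV.

0.500 mV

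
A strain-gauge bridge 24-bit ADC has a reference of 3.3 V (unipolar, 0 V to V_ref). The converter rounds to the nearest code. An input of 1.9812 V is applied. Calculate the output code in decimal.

code 10072430

LSB = 3.3 V / 16777216 = 0.20 µV.
(V_in − V_low)/LSB = (1.9812 − 0) / 1.96695e-07 = 10072430.406.
So the output code is 10072430.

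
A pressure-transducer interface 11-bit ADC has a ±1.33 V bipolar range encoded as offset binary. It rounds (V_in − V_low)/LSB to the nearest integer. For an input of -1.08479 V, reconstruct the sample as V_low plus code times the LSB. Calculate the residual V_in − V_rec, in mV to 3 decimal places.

-0.269 mV

Step size: 2.66 V ÷ 2^11 = 1.299 mV.
Scaled input = 188.7933 LSBs, so code = 189.
Code 189 maps back to (−1.33) + 189×0.00129883 V = -1.0845215 V.
V_in − V_rec = -0.000268516 V = -0.269 mV.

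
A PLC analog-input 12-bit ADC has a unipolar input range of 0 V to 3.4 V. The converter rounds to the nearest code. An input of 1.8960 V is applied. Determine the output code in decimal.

code 2284

With 4096 levels over 3.4 V, one step is 0.830 mV.
Input sits at 2284.122 steps above V_low.
So the output code is 2284.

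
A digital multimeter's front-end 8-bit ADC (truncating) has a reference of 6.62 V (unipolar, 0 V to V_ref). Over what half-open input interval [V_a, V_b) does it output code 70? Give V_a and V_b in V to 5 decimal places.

LSB = 6.62/2^8 = 25.859 mV.
V_a = V_low + 70·LSB = 1.81016 V; V_b = V_low + 71·LSB = 1.83602 V.

[1.81016 V, 1.83602 V)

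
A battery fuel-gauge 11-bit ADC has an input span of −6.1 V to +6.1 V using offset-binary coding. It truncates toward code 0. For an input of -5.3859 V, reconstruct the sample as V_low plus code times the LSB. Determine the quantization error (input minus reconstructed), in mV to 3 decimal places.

One LSB is 12.2 V / 2048 = 5.957 mV.
(V_in − V_low)/LSB = (-5.3859 − (−6.1))/0.00595703 = 119.8751 → code 119 (floor).
V_rec = (−6.1) + 119·0.00595703 = -5.3911133 V.
V_in − V_rec = 0.00521328 V = 5.213 mV.

5.213 mV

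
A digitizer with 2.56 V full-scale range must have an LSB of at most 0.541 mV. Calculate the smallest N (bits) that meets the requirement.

13 bits

Number of steps required ≥ 2.56 V / 0.541 mV = 4731.98.
Need 2^N ≥ 4731.98; 2^12 = 4096, 2^13 = 8192.
Minimum N = 13.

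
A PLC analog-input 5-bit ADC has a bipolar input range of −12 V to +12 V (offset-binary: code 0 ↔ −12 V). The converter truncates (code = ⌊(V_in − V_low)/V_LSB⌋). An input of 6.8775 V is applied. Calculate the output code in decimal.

Full-scale span = 24 V; LSB = 24/2^5 = 0.7500 V.
(6.8775 − (−12)) / 0.75 = 25.170 LSBs.
So the output code is 25.

code 25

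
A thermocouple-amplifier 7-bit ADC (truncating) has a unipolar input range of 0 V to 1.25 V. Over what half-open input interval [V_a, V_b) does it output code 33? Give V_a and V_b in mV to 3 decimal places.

[322.266 mV, 332.031 mV)

LSB = 1.25/2^7 = 9.766 mV.
V_a = V_low + 33·LSB = 0.322266 V; V_b = V_low + 34·LSB = 0.332031 V.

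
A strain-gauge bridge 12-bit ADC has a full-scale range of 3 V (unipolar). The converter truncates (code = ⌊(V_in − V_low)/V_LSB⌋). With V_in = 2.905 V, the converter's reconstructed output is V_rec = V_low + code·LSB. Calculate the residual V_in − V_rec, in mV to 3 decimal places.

0.215 mV

One LSB is 3 V / 4096 = 0.732 mV.
(V_in − V_low)/LSB = (2.905 − 0)/0.000732422 = 3966.2933 → code 3966 (floor).
Code 3966 maps back to 0 + 3966×0.000732422 V = 2.9047852 V.
Error = 2.905 − 2.9047852 = 0.000214844 V = 0.215 mV.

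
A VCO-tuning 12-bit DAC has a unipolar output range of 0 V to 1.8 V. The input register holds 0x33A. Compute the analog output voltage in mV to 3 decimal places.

LSB = 1.8 V / 2^12 = 439.45 µV.
Code 0x33A = 826 decimal.
V_out = 0 + 826 × 0.000439453 V = 0.362988 V.
= 362.988 mV.

362.988 mV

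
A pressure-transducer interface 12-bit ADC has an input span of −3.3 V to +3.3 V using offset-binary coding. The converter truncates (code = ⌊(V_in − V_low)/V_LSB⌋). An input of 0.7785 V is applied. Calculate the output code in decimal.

code 2531

LSB = 6.6 V / 4096 = 1.611 mV.
Input sits at 2531.142 steps above V_low.
Floor → code 2531.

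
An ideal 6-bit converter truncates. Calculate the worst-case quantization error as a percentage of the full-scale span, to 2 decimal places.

Truncating → worst-case error = 1 LSB = V_FS/2^6, so 100/64 = 1.5625 % of full scale.

1.56 %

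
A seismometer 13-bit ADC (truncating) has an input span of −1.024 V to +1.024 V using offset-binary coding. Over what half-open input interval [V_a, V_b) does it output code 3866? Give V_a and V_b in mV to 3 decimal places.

[-57.500 mV, -57.250 mV)

LSB = 2.048/2^13 = 250.00 µV.
V_a = V_low + 3866·LSB = -0.0575 V; V_b = V_low + 3867·LSB = -0.05725 V.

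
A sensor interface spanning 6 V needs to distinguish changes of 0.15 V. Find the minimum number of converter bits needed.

6 bits

Number of steps required ≥ 6 V / 0.15 V = 40.00.
Need 2^N ≥ 40.00; 2^5 = 32, 2^6 = 64.
Minimum N = 6.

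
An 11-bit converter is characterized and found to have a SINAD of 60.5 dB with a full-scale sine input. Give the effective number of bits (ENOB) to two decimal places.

9.76 bits

ENOB = (SINAD − 1.76) / 6.02 = (60.5 − 1.76)/6.02 = 9.757.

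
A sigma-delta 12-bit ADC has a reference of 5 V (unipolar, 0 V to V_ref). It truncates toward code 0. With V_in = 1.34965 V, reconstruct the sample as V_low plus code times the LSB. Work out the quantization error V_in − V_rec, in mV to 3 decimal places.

LSB = 5/2^12 = 1.221 mV.
(V_in − V_low)/LSB = (1.34965 − 0)/0.0012207 = 1105.6333 → code 1105 (floor).
Reconstructed: 1.348877 V.
Difference: 0.000773047 V → 0.773 mV.

0.773 mV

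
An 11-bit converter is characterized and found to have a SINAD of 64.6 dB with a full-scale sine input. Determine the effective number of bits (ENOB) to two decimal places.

10.44 bits

ENOB = (SINAD − 1.76) / 6.02 = (64.6 − 1.76)/6.02 = 10.439.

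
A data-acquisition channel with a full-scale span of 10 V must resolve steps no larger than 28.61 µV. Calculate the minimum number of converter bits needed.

Number of steps required ≥ 10 V / 28.61 µV = 349528.14.
Need 2^N ≥ 349528.14; 2^18 = 262144, 2^19 = 524288.
Minimum N = 19.

19 bits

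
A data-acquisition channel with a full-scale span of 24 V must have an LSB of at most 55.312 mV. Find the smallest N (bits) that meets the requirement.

9 bits

Number of steps required ≥ 24 V / 55.312 mV = 433.90.
Need 2^N ≥ 433.90; 2^8 = 256, 2^9 = 512.
Minimum N = 9.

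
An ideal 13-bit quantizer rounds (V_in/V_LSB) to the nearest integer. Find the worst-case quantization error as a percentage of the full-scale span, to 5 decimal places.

0.00610 %

Rounding → worst-case error = ½ LSB = V_FS/2^14, so 100/16384 = 0.00610352 % of full scale.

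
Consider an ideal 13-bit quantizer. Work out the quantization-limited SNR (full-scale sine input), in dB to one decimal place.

80.0 dB

SNR ≈ 6.02·N + 1.76 dB = 6.02·13 + 1.76 = 80.02 dB.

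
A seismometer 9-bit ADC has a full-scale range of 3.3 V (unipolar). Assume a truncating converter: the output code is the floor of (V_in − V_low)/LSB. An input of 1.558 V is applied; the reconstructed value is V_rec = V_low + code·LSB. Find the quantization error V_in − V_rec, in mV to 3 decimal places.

One LSB is 3.3 V / 512 = 6.445 mV.
(1.558 − 0)/0.00644531 = 241.7261; ⌊·⌋ gives code 241.
V_rec = 0 + 241·0.00644531 = 1.5533203 V.
Error = 1.558 − 1.5533203 = 0.00467969 V = 4.680 mV.

4.680 mV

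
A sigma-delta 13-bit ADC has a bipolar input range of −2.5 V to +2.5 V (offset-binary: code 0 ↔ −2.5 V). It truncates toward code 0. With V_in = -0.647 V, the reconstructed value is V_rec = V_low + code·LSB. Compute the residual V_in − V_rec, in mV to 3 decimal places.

0.583 mV

One LSB is 5 V / 8192 = 0.610 mV.
(V_in − V_low)/LSB = (-0.647 − (−2.5))/0.000610352 = 3035.9552 → code 3035 (floor).
V_rec = (−2.5) + 3035·0.000610352 = -0.64758301 V.
V_in − V_rec = 0.000583008 V = 0.583 mV.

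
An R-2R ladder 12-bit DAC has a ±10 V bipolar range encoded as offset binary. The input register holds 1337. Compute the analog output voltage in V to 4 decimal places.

LSB = 20 V / 2^12 = 4.883 mV.
V_out = (−10) + 1337 × 0.00488281 V = -3.47168 V.

-3.4717 V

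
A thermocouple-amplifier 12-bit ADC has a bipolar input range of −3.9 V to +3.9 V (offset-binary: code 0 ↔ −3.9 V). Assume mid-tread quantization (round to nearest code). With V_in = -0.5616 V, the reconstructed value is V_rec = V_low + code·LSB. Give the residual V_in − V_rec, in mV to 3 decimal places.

0.168 mV

Step size: 7.8 V ÷ 2^12 = 1.904 mV.
Scaled input = 1753.0880 LSBs, so code = 1753.
Reconstructed: -0.56176758 V.
Error = -0.5616 − (−0.56176758) = 0.000167578 V = 0.168 mV.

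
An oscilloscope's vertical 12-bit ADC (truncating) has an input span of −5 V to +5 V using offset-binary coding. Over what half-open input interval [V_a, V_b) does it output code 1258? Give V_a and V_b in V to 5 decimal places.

LSB = 10/2^12 = 2.441 mV.
V_a = V_low + 1258·LSB = -1.92871 V; V_b = V_low + 1259·LSB = -1.92627 V.

[-1.92871 V, -1.92627 V)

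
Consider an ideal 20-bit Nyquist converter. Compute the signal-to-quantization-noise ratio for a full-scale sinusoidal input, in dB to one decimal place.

122.2 dB

SNR ≈ 6.02·N + 1.76 dB = 6.02·20 + 1.76 = 122.16 dB.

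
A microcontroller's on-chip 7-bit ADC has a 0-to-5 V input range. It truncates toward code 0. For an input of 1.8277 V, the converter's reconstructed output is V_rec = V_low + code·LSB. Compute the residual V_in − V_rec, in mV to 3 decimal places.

LSB = 5/2^7 = 39.062 mV.
Scaled input = 46.7891 LSBs, so code = 46.
Code 46 maps back to 0 + 46×0.0390625 V = 1.796875 V.
Difference: 0.030825 V → 30.825 mV.

30.825 mV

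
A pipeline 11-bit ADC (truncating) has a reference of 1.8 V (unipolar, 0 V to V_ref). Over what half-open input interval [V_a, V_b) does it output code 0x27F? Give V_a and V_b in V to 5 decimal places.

LSB = 1.8/2^11 = 0.879 mV.
Code 0x27F = 639 decimal.
V_a = V_low + 639·LSB = 0.561621 V; V_b = V_low + 640·LSB = 0.5625 V.

[0.56162 V, 0.56250 V)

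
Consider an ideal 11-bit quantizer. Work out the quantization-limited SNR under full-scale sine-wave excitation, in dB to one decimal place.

68.0 dB

SNR ≈ 6.02·N + 1.76 dB = 6.02·11 + 1.76 = 67.98 dB.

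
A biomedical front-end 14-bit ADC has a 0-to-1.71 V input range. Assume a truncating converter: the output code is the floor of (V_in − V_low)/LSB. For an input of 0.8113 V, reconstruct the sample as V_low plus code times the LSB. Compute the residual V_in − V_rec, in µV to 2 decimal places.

One LSB is 1.71 V / 16384 = 104.37 µV.
(V_in − V_low)/LSB = (0.8113 − 0)/0.00010437 = 7773.2978 → code 7773 (floor).
Code 7773 maps back to 0 + 7773×0.00010437 V = 0.81126892 V.
V_in − V_rec = 3.10791e-05 V = 31.08 µV.

31.08 µV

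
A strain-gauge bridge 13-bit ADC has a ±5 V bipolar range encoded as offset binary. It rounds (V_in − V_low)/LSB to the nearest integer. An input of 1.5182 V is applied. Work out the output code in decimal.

code 5340

LSB = 10 V / 8192 = 1.221 mV.
Input sits at 5339.709 steps above V_low.
Round → code 5340.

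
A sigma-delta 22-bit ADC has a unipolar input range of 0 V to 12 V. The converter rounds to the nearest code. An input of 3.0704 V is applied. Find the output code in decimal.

code 1073183

Full-scale span = 12 V; LSB = 12/2^22 = 2.86 µV.
(3.0704 − 0) / 2.86102e-06 = 1073182.583 LSBs.
round(1073182.583) = 1073183.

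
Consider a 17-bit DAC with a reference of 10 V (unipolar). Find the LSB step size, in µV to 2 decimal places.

Full-scale span = 10 V.
LSB = 10 / 2^17 = 10 / 131072 = 7.62939e-05 V = 76.29 µV.

76.29 µV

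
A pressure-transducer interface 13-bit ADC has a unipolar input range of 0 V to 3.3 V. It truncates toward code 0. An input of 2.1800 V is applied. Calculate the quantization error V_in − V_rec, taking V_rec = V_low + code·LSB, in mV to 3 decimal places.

0.276 mV

One LSB is 3.3 V / 8192 = 402.83 µV.
Scaled input = 5411.6848 LSBs, so code = 5411.
Reconstructed: 2.1797241 V.
Difference: 0.000275879 V → 0.276 mV.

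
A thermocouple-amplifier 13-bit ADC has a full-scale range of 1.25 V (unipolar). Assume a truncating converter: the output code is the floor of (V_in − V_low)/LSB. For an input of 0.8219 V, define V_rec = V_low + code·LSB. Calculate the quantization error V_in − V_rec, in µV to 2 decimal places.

61.62 µV

One LSB is 1.25 V / 8192 = 152.59 µV.
(V_in − V_low)/LSB = (0.8219 − 0)/0.000152588 = 5386.4038 → code 5386 (floor).
Code 5386 maps back to 0 + 5386×0.000152588 V = 0.82183838 V.
V_in − V_rec = 6.16211e-05 V = 61.62 µV.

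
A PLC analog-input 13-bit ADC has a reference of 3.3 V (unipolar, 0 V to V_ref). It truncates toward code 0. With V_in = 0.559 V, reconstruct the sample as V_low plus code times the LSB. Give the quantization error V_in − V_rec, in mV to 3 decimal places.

0.272 mV

LSB = 3.3/2^13 = 402.83 µV.
(0.559 − 0)/0.000402832 = 1387.6752; ⌊·⌋ gives code 1387.
Reconstructed: 0.55872803 V.
Difference: 0.000271973 V → 0.272 mV.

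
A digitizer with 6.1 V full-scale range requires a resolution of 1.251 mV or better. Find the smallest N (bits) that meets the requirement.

13 bits

Number of steps required ≥ 6.1 V / 1.251 mV = 4876.10.
Need 2^N ≥ 4876.10; 2^12 = 4096, 2^13 = 8192.
Minimum N = 13.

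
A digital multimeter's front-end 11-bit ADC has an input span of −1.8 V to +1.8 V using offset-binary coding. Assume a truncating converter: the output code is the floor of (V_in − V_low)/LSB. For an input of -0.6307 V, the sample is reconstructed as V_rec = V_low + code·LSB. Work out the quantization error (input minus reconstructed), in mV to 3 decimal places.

0.355 mV

One LSB is 3.6 V / 2048 = 1.758 mV.
(-0.6307 − (−1.8))/0.00175781 = 665.2018; ⌊·⌋ gives code 665.
Code 665 maps back to (−1.8) + 665×0.00175781 V = -0.63105469 V.
V_in − V_rec = 0.000354688 V = 0.355 mV.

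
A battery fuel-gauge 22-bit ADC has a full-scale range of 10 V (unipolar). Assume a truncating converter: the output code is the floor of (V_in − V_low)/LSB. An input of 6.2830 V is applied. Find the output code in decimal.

code 2635281

With 4194304 levels over 10 V, one step is 2.38 µV.
(V_in − V_low)/LSB = (6.2830 − 0) / 2.38419e-06 = 2635281.203.
So the output code is 2635281.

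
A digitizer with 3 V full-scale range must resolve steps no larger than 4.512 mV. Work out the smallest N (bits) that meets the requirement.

Number of steps required ≥ 3 V / 4.512 mV = 664.89.
Need 2^N ≥ 664.89; 2^9 = 512, 2^10 = 1024.
Minimum N = 10.

10 bits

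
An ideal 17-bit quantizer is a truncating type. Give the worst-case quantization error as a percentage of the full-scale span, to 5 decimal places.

0.00076 %

Truncating → worst-case error = 1 LSB = V_FS/2^17, so 100/131072 = 0.000762939 % of full scale.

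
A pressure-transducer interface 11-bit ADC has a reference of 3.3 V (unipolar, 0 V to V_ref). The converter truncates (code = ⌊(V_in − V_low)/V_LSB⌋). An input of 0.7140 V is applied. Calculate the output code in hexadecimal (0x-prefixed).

LSB = 3.3 V / 2048 = 1.611 mV.
(V_in − V_low)/LSB = (0.7140 − 0) / 0.00161133 = 443.113.
So the output code is 443.
In hexadecimal (0x-prefixed): 0x1BB.

code 0x1BB (decimal 443)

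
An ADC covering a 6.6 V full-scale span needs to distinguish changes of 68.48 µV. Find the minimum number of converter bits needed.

Number of steps required ≥ 6.6 V / 68.48 µV = 96378.50.
Need 2^N ≥ 96378.50; 2^16 = 65536, 2^17 = 131072.
Minimum N = 17.

17 bits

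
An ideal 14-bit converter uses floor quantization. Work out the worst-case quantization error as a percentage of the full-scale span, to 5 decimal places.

Truncating → worst-case error = 1 LSB = V_FS/2^14, so 100/16384 = 0.00610352 % of full scale.

0.00610 %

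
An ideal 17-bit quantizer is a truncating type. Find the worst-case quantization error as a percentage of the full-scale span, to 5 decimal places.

Truncating → worst-case error = 1 LSB = V_FS/2^17, so 100/131072 = 0.000762939 % of full scale.

0.00076 %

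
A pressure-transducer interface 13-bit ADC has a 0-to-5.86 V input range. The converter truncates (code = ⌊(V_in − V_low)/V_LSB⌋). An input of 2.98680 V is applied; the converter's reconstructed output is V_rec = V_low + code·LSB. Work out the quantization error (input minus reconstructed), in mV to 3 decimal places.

0.289 mV

One LSB is 5.86 V / 8192 = 0.715 mV.
(2.98680 − 0)/0.000715332 = 4175.4037; ⌊·⌋ gives code 4175.
Reconstructed: 2.9865112 V.
Error = 2.98680 − 2.9865112 = 0.00028877 V = 0.289 mV.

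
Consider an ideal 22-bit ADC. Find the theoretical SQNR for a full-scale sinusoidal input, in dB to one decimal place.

SNR ≈ 6.02·N + 1.76 dB = 6.02·22 + 1.76 = 134.20 dB.

134.2 dB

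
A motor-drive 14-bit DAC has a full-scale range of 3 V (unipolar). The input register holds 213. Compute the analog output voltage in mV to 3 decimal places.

LSB = 3 V / 2^14 = 183.11 µV.
V_out = 0 + 213 × 0.000183105 V = 0.0390015 V.
= 39.001 mV.

39.001 mV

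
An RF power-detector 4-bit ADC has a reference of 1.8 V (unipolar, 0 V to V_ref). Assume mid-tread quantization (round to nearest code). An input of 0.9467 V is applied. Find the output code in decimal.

code 8

Full-scale span = 1.8 V; LSB = 1.8/2^4 = 112.500 mV.
Input sits at 8.415 steps above V_low.
Round → code 8.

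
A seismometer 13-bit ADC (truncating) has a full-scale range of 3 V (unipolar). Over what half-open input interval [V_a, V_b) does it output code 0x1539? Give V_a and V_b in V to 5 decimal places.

[1.98962 V, 1.98999 V)

LSB = 3/2^13 = 366.21 µV.
Code 0x1539 = 5433 decimal.
V_a = V_low + 5433·LSB = 1.98962 V; V_b = V_low + 5434·LSB = 1.98999 V.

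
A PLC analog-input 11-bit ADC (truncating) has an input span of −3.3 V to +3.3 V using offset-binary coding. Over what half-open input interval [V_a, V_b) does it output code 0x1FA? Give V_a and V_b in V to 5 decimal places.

LSB = 6.6/2^11 = 3.223 mV.
Code 0x1FA = 506 decimal.
V_a = V_low + 506·LSB = -1.66934 V; V_b = V_low + 507·LSB = -1.66611 V.

[-1.66934 V, -1.66611 V)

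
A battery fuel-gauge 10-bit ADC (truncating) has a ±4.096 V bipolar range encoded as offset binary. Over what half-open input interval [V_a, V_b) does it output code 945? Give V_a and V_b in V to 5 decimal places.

[3.46400 V, 3.47200 V)

LSB = 8.192/2^10 = 8.000 mV.
V_a = V_low + 945·LSB = 3.464 V; V_b = V_low + 946·LSB = 3.472 V.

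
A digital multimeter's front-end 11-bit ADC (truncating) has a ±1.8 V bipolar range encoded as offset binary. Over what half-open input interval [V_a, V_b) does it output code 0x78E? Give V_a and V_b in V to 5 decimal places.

[1.59961 V, 1.60137 V)

LSB = 3.6/2^11 = 1.758 mV.
Code 0x78E = 1934 decimal.
V_a = V_low + 1934·LSB = 1.59961 V; V_b = V_low + 1935·LSB = 1.60137 V.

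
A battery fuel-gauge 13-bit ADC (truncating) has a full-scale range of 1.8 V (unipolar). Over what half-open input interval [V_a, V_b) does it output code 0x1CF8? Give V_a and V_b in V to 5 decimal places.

[1.62949 V, 1.62971 V)

LSB = 1.8/2^13 = 219.73 µV.
Code 0x1CF8 = 7416 decimal.
V_a = V_low + 7416·LSB = 1.62949 V; V_b = V_low + 7417·LSB = 1.62971 V.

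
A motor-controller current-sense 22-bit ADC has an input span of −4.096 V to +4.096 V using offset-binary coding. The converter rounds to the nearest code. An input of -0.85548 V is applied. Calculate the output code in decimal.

Full-scale span = 8.192 V; LSB = 8.192/2^22 = 1.95 µV.
Input sits at 1659146.240 steps above V_low.
So the output code is 1659146.

code 1659146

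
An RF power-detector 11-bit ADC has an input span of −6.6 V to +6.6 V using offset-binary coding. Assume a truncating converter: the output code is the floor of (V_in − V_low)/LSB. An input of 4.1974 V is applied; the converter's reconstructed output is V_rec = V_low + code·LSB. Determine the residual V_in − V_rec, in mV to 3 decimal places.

1.502 mV

One LSB is 13.2 V / 2048 = 6.445 mV.
(V_in − V_low)/LSB = (4.1974 − (−6.6))/0.00644531 = 1675.2330 → code 1675 (floor).
Reconstructed: 4.1958984 V.
Difference: 0.00150156 V → 1.502 mV.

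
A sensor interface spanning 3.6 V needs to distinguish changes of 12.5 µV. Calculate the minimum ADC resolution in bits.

19 bits

Number of steps required ≥ 3.6 V / 12.5 µV = 288000.00.
Need 2^N ≥ 288000.00; 2^18 = 262144, 2^19 = 524288.
Minimum N = 19.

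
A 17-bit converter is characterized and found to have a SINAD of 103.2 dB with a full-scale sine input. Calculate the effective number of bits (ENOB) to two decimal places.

16.85 bits

ENOB = (SINAD − 1.76) / 6.02 = (103.2 − 1.76)/6.02 = 16.850.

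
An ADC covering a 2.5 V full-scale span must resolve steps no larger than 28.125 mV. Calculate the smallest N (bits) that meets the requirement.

7 bits

Number of steps required ≥ 2.5 V / 28.125 mV = 88.89.
Need 2^N ≥ 88.89; 2^6 = 64, 2^7 = 128.
Minimum N = 7.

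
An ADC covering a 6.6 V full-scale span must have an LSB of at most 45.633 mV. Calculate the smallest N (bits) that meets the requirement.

8 bits

Number of steps required ≥ 6.6 V / 45.633 mV = 144.63.
Need 2^N ≥ 144.63; 2^7 = 128, 2^8 = 256.
Minimum N = 8.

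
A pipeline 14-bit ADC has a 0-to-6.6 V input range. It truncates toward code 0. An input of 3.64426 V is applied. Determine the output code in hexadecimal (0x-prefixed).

code 0x2356 (decimal 9046)

Full-scale span = 6.6 V; LSB = 6.6/2^14 = 402.83 µV.
(3.64426 − 0) / 0.000402832 = 9046.599 LSBs.
Floor → code 9046.
In hexadecimal (0x-prefixed): 0x2356.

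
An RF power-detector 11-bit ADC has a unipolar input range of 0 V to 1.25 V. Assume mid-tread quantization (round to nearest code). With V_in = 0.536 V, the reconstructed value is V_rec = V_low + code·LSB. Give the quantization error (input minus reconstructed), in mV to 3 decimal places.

0.111 mV

LSB = 1.25/2^11 = 0.610 mV.
Scaled input = 878.1824 LSBs, so code = 878.
Reconstructed: 0.53588867 V.
Error = 0.536 − 0.53588867 = 0.000111328 V = 0.111 mV.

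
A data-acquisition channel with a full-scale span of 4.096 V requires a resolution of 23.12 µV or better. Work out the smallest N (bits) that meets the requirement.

18 bits

Number of steps required ≥ 4.096 V / 23.12 µV = 177162.63.
Need 2^N ≥ 177162.63; 2^17 = 131072, 2^18 = 262144.
Minimum N = 18.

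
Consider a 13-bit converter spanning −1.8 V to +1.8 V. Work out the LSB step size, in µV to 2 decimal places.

Full-scale span = 3.6 V.
LSB = 3.6 / 2^13 = 3.6 / 8192 = 0.000439453 V = 439.45 µV.

439.45 µV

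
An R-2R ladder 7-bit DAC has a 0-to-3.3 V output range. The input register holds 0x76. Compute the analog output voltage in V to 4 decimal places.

LSB = 3.3 V / 2^7 = 25.781 mV.
Code 0x76 = 118 decimal.
V_out = 0 + 118 × 0.0257812 V = 3.04219 V.

3.0422 V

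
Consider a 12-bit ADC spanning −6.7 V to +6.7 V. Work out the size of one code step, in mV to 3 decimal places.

Full-scale span = 13.4 V.
LSB = 13.4 / 2^12 = 13.4 / 4096 = 0.00327148 V = 3.271 mV.

3.271 mV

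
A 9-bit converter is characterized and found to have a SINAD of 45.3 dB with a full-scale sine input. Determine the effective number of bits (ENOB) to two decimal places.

ENOB = (SINAD − 1.76) / 6.02 = (45.3 − 1.76)/6.02 = 7.233.

7.23 bits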